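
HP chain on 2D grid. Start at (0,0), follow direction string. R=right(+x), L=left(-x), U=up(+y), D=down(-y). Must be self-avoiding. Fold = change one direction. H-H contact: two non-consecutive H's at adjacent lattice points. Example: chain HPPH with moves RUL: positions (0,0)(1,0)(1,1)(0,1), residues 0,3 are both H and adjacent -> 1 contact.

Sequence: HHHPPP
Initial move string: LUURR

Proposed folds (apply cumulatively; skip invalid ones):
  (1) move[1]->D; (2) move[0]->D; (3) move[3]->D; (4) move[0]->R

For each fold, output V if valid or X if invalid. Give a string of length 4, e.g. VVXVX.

Answer: XXXV

Derivation:
Initial: LUURR -> [(0, 0), (-1, 0), (-1, 1), (-1, 2), (0, 2), (1, 2)]
Fold 1: move[1]->D => LDURR INVALID (collision), skipped
Fold 2: move[0]->D => DUURR INVALID (collision), skipped
Fold 3: move[3]->D => LUUDR INVALID (collision), skipped
Fold 4: move[0]->R => RUURR VALID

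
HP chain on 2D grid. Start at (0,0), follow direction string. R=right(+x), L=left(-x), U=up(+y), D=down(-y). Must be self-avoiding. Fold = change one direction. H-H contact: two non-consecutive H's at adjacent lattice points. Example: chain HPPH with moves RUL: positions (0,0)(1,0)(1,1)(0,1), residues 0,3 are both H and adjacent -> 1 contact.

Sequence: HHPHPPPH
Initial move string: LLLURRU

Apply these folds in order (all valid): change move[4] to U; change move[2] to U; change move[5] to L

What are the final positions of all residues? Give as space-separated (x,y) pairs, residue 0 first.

Answer: (0,0) (-1,0) (-2,0) (-2,1) (-2,2) (-2,3) (-3,3) (-3,4)

Derivation:
Initial moves: LLLURRU
Fold: move[4]->U => LLLUURU (positions: [(0, 0), (-1, 0), (-2, 0), (-3, 0), (-3, 1), (-3, 2), (-2, 2), (-2, 3)])
Fold: move[2]->U => LLUUURU (positions: [(0, 0), (-1, 0), (-2, 0), (-2, 1), (-2, 2), (-2, 3), (-1, 3), (-1, 4)])
Fold: move[5]->L => LLUUULU (positions: [(0, 0), (-1, 0), (-2, 0), (-2, 1), (-2, 2), (-2, 3), (-3, 3), (-3, 4)])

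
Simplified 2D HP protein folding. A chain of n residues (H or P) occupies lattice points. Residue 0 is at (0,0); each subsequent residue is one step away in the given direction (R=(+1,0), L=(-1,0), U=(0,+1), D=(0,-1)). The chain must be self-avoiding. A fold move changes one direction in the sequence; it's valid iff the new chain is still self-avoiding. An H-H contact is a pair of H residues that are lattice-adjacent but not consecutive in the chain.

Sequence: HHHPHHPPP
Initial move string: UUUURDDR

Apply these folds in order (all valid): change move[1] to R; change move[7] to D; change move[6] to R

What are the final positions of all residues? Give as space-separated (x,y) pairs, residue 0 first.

Initial moves: UUUURDDR
Fold: move[1]->R => URUURDDR (positions: [(0, 0), (0, 1), (1, 1), (1, 2), (1, 3), (2, 3), (2, 2), (2, 1), (3, 1)])
Fold: move[7]->D => URUURDDD (positions: [(0, 0), (0, 1), (1, 1), (1, 2), (1, 3), (2, 3), (2, 2), (2, 1), (2, 0)])
Fold: move[6]->R => URUURDRD (positions: [(0, 0), (0, 1), (1, 1), (1, 2), (1, 3), (2, 3), (2, 2), (3, 2), (3, 1)])

Answer: (0,0) (0,1) (1,1) (1,2) (1,3) (2,3) (2,2) (3,2) (3,1)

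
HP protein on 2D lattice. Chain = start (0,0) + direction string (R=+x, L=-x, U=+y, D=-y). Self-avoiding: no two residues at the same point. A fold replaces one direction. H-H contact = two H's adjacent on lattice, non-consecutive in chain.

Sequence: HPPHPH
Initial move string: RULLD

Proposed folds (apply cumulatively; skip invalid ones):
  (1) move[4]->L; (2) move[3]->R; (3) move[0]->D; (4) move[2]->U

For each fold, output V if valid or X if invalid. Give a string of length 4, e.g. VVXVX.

Answer: VXXV

Derivation:
Initial: RULLD -> [(0, 0), (1, 0), (1, 1), (0, 1), (-1, 1), (-1, 0)]
Fold 1: move[4]->L => RULLL VALID
Fold 2: move[3]->R => RULRL INVALID (collision), skipped
Fold 3: move[0]->D => DULLL INVALID (collision), skipped
Fold 4: move[2]->U => RUULL VALID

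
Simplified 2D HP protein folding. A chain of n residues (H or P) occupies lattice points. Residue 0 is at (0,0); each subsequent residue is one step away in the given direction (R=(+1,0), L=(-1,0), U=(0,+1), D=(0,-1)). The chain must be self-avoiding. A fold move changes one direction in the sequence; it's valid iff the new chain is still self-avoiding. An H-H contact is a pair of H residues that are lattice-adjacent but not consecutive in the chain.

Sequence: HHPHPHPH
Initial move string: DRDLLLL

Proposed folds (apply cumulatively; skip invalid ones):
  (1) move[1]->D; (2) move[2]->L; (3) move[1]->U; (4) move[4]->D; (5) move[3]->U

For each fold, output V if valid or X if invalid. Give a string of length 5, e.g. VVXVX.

Answer: VVXVX

Derivation:
Initial: DRDLLLL -> [(0, 0), (0, -1), (1, -1), (1, -2), (0, -2), (-1, -2), (-2, -2), (-3, -2)]
Fold 1: move[1]->D => DDDLLLL VALID
Fold 2: move[2]->L => DDLLLLL VALID
Fold 3: move[1]->U => DULLLLL INVALID (collision), skipped
Fold 4: move[4]->D => DDLLDLL VALID
Fold 5: move[3]->U => DDLUDLL INVALID (collision), skipped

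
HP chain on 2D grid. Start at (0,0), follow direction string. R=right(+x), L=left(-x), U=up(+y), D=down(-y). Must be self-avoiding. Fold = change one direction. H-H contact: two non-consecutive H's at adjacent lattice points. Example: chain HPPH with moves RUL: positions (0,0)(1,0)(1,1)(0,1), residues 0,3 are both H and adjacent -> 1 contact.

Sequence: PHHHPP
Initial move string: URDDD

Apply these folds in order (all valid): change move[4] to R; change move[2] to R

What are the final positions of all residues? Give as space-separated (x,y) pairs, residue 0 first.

Answer: (0,0) (0,1) (1,1) (2,1) (2,0) (3,0)

Derivation:
Initial moves: URDDD
Fold: move[4]->R => URDDR (positions: [(0, 0), (0, 1), (1, 1), (1, 0), (1, -1), (2, -1)])
Fold: move[2]->R => URRDR (positions: [(0, 0), (0, 1), (1, 1), (2, 1), (2, 0), (3, 0)])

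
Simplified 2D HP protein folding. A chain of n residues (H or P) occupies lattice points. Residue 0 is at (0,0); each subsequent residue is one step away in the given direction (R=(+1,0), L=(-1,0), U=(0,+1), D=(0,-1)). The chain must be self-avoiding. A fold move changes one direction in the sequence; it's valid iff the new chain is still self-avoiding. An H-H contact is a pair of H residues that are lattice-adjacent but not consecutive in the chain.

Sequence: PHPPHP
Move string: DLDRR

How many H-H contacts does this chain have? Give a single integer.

Answer: 1

Derivation:
Positions: [(0, 0), (0, -1), (-1, -1), (-1, -2), (0, -2), (1, -2)]
H-H contact: residue 1 @(0,-1) - residue 4 @(0, -2)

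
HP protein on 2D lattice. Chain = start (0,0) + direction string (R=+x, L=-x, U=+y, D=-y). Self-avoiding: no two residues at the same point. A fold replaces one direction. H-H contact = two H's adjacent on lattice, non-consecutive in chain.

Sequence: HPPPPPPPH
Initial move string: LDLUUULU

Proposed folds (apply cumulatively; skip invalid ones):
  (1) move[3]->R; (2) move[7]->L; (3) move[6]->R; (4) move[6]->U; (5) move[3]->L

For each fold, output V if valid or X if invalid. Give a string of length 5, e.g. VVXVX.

Answer: XVXVV

Derivation:
Initial: LDLUUULU -> [(0, 0), (-1, 0), (-1, -1), (-2, -1), (-2, 0), (-2, 1), (-2, 2), (-3, 2), (-3, 3)]
Fold 1: move[3]->R => LDLRUULU INVALID (collision), skipped
Fold 2: move[7]->L => LDLUUULL VALID
Fold 3: move[6]->R => LDLUUURL INVALID (collision), skipped
Fold 4: move[6]->U => LDLUUUUL VALID
Fold 5: move[3]->L => LDLLUUUL VALID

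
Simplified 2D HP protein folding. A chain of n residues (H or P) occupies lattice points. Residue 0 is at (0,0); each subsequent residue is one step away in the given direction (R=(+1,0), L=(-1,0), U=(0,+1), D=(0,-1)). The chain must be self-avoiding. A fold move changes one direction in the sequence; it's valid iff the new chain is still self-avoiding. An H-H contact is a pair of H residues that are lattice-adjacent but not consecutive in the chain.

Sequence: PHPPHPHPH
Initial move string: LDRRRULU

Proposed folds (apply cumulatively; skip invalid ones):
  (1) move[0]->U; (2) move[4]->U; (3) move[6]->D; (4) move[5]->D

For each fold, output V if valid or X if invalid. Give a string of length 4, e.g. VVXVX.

Answer: XVXX

Derivation:
Initial: LDRRRULU -> [(0, 0), (-1, 0), (-1, -1), (0, -1), (1, -1), (2, -1), (2, 0), (1, 0), (1, 1)]
Fold 1: move[0]->U => UDRRRULU INVALID (collision), skipped
Fold 2: move[4]->U => LDRRUULU VALID
Fold 3: move[6]->D => LDRRUUDU INVALID (collision), skipped
Fold 4: move[5]->D => LDRRUDLU INVALID (collision), skipped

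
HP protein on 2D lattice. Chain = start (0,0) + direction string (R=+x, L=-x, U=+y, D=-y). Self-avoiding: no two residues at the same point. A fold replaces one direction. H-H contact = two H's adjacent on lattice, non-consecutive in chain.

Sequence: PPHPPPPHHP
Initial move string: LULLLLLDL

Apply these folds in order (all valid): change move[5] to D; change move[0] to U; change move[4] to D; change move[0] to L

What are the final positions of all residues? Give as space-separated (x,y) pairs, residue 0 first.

Answer: (0,0) (-1,0) (-1,1) (-2,1) (-3,1) (-3,0) (-3,-1) (-4,-1) (-4,-2) (-5,-2)

Derivation:
Initial moves: LULLLLLDL
Fold: move[5]->D => LULLLDLDL (positions: [(0, 0), (-1, 0), (-1, 1), (-2, 1), (-3, 1), (-4, 1), (-4, 0), (-5, 0), (-5, -1), (-6, -1)])
Fold: move[0]->U => UULLLDLDL (positions: [(0, 0), (0, 1), (0, 2), (-1, 2), (-2, 2), (-3, 2), (-3, 1), (-4, 1), (-4, 0), (-5, 0)])
Fold: move[4]->D => UULLDDLDL (positions: [(0, 0), (0, 1), (0, 2), (-1, 2), (-2, 2), (-2, 1), (-2, 0), (-3, 0), (-3, -1), (-4, -1)])
Fold: move[0]->L => LULLDDLDL (positions: [(0, 0), (-1, 0), (-1, 1), (-2, 1), (-3, 1), (-3, 0), (-3, -1), (-4, -1), (-4, -2), (-5, -2)])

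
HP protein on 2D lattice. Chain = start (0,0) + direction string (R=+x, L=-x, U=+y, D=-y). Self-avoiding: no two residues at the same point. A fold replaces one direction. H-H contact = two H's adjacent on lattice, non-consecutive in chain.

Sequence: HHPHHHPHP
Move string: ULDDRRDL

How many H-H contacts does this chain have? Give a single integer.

Positions: [(0, 0), (0, 1), (-1, 1), (-1, 0), (-1, -1), (0, -1), (1, -1), (1, -2), (0, -2)]
H-H contact: residue 0 @(0,0) - residue 3 @(-1, 0)
H-H contact: residue 0 @(0,0) - residue 5 @(0, -1)

Answer: 2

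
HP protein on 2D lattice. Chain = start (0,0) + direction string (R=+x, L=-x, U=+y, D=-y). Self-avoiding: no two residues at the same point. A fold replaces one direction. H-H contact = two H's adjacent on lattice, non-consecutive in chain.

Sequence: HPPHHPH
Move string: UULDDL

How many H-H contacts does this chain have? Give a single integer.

Answer: 0

Derivation:
Positions: [(0, 0), (0, 1), (0, 2), (-1, 2), (-1, 1), (-1, 0), (-2, 0)]
No H-H contacts found.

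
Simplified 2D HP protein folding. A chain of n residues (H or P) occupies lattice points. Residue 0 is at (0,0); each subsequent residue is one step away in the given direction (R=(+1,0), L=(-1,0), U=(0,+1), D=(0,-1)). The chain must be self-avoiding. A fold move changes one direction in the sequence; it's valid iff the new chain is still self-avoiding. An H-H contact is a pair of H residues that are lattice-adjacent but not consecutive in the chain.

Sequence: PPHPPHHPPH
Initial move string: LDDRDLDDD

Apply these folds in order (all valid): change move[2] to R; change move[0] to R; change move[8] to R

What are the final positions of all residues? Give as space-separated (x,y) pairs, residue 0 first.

Initial moves: LDDRDLDDD
Fold: move[2]->R => LDRRDLDDD (positions: [(0, 0), (-1, 0), (-1, -1), (0, -1), (1, -1), (1, -2), (0, -2), (0, -3), (0, -4), (0, -5)])
Fold: move[0]->R => RDRRDLDDD (positions: [(0, 0), (1, 0), (1, -1), (2, -1), (3, -1), (3, -2), (2, -2), (2, -3), (2, -4), (2, -5)])
Fold: move[8]->R => RDRRDLDDR (positions: [(0, 0), (1, 0), (1, -1), (2, -1), (3, -1), (3, -2), (2, -2), (2, -3), (2, -4), (3, -4)])

Answer: (0,0) (1,0) (1,-1) (2,-1) (3,-1) (3,-2) (2,-2) (2,-3) (2,-4) (3,-4)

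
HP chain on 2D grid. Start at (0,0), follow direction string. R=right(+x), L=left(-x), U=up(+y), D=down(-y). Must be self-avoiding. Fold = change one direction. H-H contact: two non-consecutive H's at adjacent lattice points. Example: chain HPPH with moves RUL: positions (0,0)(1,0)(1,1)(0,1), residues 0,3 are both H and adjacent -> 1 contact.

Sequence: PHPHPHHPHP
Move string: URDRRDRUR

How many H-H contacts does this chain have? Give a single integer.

Positions: [(0, 0), (0, 1), (1, 1), (1, 0), (2, 0), (3, 0), (3, -1), (4, -1), (4, 0), (5, 0)]
H-H contact: residue 5 @(3,0) - residue 8 @(4, 0)

Answer: 1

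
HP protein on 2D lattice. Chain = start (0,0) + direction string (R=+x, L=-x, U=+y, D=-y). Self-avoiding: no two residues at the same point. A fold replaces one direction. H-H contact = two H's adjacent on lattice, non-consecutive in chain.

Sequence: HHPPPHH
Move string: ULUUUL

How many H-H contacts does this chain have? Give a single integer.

Answer: 0

Derivation:
Positions: [(0, 0), (0, 1), (-1, 1), (-1, 2), (-1, 3), (-1, 4), (-2, 4)]
No H-H contacts found.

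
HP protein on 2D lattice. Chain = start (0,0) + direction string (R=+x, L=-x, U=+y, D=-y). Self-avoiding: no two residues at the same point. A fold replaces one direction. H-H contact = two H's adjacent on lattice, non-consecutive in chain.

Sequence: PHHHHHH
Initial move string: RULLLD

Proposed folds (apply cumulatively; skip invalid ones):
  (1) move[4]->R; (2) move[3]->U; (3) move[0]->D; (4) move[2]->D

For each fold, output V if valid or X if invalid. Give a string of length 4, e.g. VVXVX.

Initial: RULLLD -> [(0, 0), (1, 0), (1, 1), (0, 1), (-1, 1), (-2, 1), (-2, 0)]
Fold 1: move[4]->R => RULLRD INVALID (collision), skipped
Fold 2: move[3]->U => RULULD VALID
Fold 3: move[0]->D => DULULD INVALID (collision), skipped
Fold 4: move[2]->D => RUDULD INVALID (collision), skipped

Answer: XVXX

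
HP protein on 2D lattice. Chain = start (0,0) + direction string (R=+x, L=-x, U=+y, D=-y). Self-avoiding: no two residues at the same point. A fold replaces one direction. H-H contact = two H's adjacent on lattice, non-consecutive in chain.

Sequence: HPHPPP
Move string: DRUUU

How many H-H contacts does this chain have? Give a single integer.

Positions: [(0, 0), (0, -1), (1, -1), (1, 0), (1, 1), (1, 2)]
No H-H contacts found.

Answer: 0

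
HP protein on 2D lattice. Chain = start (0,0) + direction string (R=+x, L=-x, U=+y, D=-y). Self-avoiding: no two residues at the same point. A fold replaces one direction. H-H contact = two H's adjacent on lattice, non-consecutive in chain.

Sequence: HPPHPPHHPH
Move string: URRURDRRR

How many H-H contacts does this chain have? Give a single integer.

Positions: [(0, 0), (0, 1), (1, 1), (2, 1), (2, 2), (3, 2), (3, 1), (4, 1), (5, 1), (6, 1)]
H-H contact: residue 3 @(2,1) - residue 6 @(3, 1)

Answer: 1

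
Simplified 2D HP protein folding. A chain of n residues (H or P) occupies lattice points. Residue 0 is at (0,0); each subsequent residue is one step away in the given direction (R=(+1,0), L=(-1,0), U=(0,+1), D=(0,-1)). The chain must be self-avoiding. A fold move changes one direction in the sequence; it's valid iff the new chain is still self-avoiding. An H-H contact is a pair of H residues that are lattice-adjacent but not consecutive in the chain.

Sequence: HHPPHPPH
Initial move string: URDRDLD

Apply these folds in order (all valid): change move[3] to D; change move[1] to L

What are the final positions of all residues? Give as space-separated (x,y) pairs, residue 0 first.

Answer: (0,0) (0,1) (-1,1) (-1,0) (-1,-1) (-1,-2) (-2,-2) (-2,-3)

Derivation:
Initial moves: URDRDLD
Fold: move[3]->D => URDDDLD (positions: [(0, 0), (0, 1), (1, 1), (1, 0), (1, -1), (1, -2), (0, -2), (0, -3)])
Fold: move[1]->L => ULDDDLD (positions: [(0, 0), (0, 1), (-1, 1), (-1, 0), (-1, -1), (-1, -2), (-2, -2), (-2, -3)])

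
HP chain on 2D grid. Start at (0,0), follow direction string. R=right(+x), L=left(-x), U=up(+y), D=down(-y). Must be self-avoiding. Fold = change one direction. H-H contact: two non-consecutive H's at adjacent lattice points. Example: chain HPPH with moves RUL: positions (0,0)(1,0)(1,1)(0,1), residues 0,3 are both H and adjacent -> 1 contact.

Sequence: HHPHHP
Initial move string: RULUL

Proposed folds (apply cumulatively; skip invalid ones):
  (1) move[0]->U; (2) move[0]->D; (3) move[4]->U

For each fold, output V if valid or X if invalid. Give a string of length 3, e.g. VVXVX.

Initial: RULUL -> [(0, 0), (1, 0), (1, 1), (0, 1), (0, 2), (-1, 2)]
Fold 1: move[0]->U => UULUL VALID
Fold 2: move[0]->D => DULUL INVALID (collision), skipped
Fold 3: move[4]->U => UULUU VALID

Answer: VXV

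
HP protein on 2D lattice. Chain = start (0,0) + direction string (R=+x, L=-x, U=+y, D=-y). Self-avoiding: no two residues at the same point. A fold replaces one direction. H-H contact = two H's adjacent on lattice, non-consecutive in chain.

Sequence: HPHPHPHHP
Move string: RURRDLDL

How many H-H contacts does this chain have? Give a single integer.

Answer: 0

Derivation:
Positions: [(0, 0), (1, 0), (1, 1), (2, 1), (3, 1), (3, 0), (2, 0), (2, -1), (1, -1)]
No H-H contacts found.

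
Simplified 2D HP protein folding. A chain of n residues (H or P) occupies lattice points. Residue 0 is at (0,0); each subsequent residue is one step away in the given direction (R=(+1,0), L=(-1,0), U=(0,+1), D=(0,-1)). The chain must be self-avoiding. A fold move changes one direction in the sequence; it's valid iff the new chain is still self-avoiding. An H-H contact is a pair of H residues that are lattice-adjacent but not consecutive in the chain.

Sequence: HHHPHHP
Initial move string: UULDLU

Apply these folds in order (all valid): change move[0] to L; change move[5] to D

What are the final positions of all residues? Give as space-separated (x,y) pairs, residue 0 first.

Initial moves: UULDLU
Fold: move[0]->L => LULDLU (positions: [(0, 0), (-1, 0), (-1, 1), (-2, 1), (-2, 0), (-3, 0), (-3, 1)])
Fold: move[5]->D => LULDLD (positions: [(0, 0), (-1, 0), (-1, 1), (-2, 1), (-2, 0), (-3, 0), (-3, -1)])

Answer: (0,0) (-1,0) (-1,1) (-2,1) (-2,0) (-3,0) (-3,-1)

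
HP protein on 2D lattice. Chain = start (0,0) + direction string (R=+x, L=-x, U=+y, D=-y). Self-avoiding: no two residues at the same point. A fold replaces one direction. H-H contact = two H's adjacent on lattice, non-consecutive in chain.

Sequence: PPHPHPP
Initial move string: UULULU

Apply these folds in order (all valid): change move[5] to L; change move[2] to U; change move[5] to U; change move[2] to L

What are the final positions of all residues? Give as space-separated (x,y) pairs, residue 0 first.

Answer: (0,0) (0,1) (0,2) (-1,2) (-1,3) (-2,3) (-2,4)

Derivation:
Initial moves: UULULU
Fold: move[5]->L => UULULL (positions: [(0, 0), (0, 1), (0, 2), (-1, 2), (-1, 3), (-2, 3), (-3, 3)])
Fold: move[2]->U => UUUULL (positions: [(0, 0), (0, 1), (0, 2), (0, 3), (0, 4), (-1, 4), (-2, 4)])
Fold: move[5]->U => UUUULU (positions: [(0, 0), (0, 1), (0, 2), (0, 3), (0, 4), (-1, 4), (-1, 5)])
Fold: move[2]->L => UULULU (positions: [(0, 0), (0, 1), (0, 2), (-1, 2), (-1, 3), (-2, 3), (-2, 4)])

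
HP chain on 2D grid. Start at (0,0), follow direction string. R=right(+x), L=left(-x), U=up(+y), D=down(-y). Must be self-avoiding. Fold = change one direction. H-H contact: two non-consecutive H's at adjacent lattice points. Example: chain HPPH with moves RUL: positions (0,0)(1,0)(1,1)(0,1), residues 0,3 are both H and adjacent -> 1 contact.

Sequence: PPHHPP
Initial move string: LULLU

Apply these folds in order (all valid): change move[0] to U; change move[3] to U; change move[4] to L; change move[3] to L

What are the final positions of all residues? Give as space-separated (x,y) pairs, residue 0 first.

Answer: (0,0) (0,1) (0,2) (-1,2) (-2,2) (-3,2)

Derivation:
Initial moves: LULLU
Fold: move[0]->U => UULLU (positions: [(0, 0), (0, 1), (0, 2), (-1, 2), (-2, 2), (-2, 3)])
Fold: move[3]->U => UULUU (positions: [(0, 0), (0, 1), (0, 2), (-1, 2), (-1, 3), (-1, 4)])
Fold: move[4]->L => UULUL (positions: [(0, 0), (0, 1), (0, 2), (-1, 2), (-1, 3), (-2, 3)])
Fold: move[3]->L => UULLL (positions: [(0, 0), (0, 1), (0, 2), (-1, 2), (-2, 2), (-3, 2)])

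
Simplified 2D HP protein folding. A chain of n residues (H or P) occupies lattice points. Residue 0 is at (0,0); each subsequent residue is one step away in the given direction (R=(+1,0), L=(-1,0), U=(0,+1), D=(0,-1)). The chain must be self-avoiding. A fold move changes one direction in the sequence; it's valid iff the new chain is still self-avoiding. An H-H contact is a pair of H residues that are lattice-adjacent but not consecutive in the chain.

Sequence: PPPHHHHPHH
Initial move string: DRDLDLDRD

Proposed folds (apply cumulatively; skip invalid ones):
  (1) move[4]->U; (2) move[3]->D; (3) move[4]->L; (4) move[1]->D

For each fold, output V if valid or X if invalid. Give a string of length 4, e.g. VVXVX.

Initial: DRDLDLDRD -> [(0, 0), (0, -1), (1, -1), (1, -2), (0, -2), (0, -3), (-1, -3), (-1, -4), (0, -4), (0, -5)]
Fold 1: move[4]->U => DRDLULDRD INVALID (collision), skipped
Fold 2: move[3]->D => DRDDDLDRD VALID
Fold 3: move[4]->L => DRDDLLDRD VALID
Fold 4: move[1]->D => DDDDLLDRD VALID

Answer: XVVV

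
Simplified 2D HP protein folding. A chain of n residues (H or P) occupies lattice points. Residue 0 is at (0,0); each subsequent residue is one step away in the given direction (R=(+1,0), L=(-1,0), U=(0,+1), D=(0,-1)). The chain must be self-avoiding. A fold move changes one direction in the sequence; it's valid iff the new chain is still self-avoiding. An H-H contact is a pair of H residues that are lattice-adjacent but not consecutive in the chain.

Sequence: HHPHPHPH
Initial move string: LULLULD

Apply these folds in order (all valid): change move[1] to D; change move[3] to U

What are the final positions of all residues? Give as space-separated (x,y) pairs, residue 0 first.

Answer: (0,0) (-1,0) (-1,-1) (-2,-1) (-2,0) (-2,1) (-3,1) (-3,0)

Derivation:
Initial moves: LULLULD
Fold: move[1]->D => LDLLULD (positions: [(0, 0), (-1, 0), (-1, -1), (-2, -1), (-3, -1), (-3, 0), (-4, 0), (-4, -1)])
Fold: move[3]->U => LDLUULD (positions: [(0, 0), (-1, 0), (-1, -1), (-2, -1), (-2, 0), (-2, 1), (-3, 1), (-3, 0)])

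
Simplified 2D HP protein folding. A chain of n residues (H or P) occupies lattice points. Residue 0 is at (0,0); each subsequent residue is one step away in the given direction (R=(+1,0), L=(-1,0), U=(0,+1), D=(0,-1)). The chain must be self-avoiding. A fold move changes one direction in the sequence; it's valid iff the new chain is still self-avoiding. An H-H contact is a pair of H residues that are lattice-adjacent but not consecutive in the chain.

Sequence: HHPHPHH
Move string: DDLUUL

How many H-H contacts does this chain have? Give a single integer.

Answer: 1

Derivation:
Positions: [(0, 0), (0, -1), (0, -2), (-1, -2), (-1, -1), (-1, 0), (-2, 0)]
H-H contact: residue 0 @(0,0) - residue 5 @(-1, 0)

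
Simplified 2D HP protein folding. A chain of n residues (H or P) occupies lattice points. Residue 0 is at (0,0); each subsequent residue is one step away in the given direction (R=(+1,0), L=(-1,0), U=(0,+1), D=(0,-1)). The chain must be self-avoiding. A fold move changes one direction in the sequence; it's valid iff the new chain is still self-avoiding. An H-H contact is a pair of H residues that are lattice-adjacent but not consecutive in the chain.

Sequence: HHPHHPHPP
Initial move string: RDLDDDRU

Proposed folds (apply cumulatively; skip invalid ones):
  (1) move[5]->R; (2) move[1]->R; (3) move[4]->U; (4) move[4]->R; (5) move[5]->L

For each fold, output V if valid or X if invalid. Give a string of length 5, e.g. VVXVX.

Answer: VXXVX

Derivation:
Initial: RDLDDDRU -> [(0, 0), (1, 0), (1, -1), (0, -1), (0, -2), (0, -3), (0, -4), (1, -4), (1, -3)]
Fold 1: move[5]->R => RDLDDRRU VALID
Fold 2: move[1]->R => RRLDDRRU INVALID (collision), skipped
Fold 3: move[4]->U => RDLDURRU INVALID (collision), skipped
Fold 4: move[4]->R => RDLDRRRU VALID
Fold 5: move[5]->L => RDLDRLRU INVALID (collision), skipped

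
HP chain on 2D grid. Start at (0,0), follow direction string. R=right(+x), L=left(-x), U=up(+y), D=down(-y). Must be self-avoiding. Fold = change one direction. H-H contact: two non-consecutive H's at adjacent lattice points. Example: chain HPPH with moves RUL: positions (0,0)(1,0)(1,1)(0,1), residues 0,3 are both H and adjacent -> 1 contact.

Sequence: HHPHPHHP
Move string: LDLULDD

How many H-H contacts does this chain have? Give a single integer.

Positions: [(0, 0), (-1, 0), (-1, -1), (-2, -1), (-2, 0), (-3, 0), (-3, -1), (-3, -2)]
H-H contact: residue 3 @(-2,-1) - residue 6 @(-3, -1)

Answer: 1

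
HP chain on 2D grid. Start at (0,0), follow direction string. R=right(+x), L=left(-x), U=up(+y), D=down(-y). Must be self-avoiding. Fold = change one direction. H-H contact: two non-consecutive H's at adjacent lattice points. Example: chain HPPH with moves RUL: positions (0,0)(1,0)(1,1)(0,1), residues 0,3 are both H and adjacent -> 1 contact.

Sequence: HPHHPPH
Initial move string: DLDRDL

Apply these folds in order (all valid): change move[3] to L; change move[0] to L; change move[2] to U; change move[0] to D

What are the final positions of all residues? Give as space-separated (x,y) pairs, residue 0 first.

Initial moves: DLDRDL
Fold: move[3]->L => DLDLDL (positions: [(0, 0), (0, -1), (-1, -1), (-1, -2), (-2, -2), (-2, -3), (-3, -3)])
Fold: move[0]->L => LLDLDL (positions: [(0, 0), (-1, 0), (-2, 0), (-2, -1), (-3, -1), (-3, -2), (-4, -2)])
Fold: move[2]->U => LLULDL (positions: [(0, 0), (-1, 0), (-2, 0), (-2, 1), (-3, 1), (-3, 0), (-4, 0)])
Fold: move[0]->D => DLULDL (positions: [(0, 0), (0, -1), (-1, -1), (-1, 0), (-2, 0), (-2, -1), (-3, -1)])

Answer: (0,0) (0,-1) (-1,-1) (-1,0) (-2,0) (-2,-1) (-3,-1)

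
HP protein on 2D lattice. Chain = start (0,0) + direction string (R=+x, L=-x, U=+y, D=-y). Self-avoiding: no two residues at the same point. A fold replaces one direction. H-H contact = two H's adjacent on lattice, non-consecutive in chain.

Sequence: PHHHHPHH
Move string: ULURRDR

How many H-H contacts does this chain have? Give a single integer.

Answer: 2

Derivation:
Positions: [(0, 0), (0, 1), (-1, 1), (-1, 2), (0, 2), (1, 2), (1, 1), (2, 1)]
H-H contact: residue 1 @(0,1) - residue 6 @(1, 1)
H-H contact: residue 1 @(0,1) - residue 4 @(0, 2)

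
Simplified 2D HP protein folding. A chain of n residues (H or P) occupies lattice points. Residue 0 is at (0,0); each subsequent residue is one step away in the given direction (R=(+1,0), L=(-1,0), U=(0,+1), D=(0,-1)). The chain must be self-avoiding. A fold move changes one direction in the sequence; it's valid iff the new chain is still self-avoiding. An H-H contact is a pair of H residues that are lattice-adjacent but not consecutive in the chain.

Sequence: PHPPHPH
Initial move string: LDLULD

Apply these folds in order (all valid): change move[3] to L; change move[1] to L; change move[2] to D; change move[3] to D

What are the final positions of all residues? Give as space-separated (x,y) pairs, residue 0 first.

Answer: (0,0) (-1,0) (-2,0) (-2,-1) (-2,-2) (-3,-2) (-3,-3)

Derivation:
Initial moves: LDLULD
Fold: move[3]->L => LDLLLD (positions: [(0, 0), (-1, 0), (-1, -1), (-2, -1), (-3, -1), (-4, -1), (-4, -2)])
Fold: move[1]->L => LLLLLD (positions: [(0, 0), (-1, 0), (-2, 0), (-3, 0), (-4, 0), (-5, 0), (-5, -1)])
Fold: move[2]->D => LLDLLD (positions: [(0, 0), (-1, 0), (-2, 0), (-2, -1), (-3, -1), (-4, -1), (-4, -2)])
Fold: move[3]->D => LLDDLD (positions: [(0, 0), (-1, 0), (-2, 0), (-2, -1), (-2, -2), (-3, -2), (-3, -3)])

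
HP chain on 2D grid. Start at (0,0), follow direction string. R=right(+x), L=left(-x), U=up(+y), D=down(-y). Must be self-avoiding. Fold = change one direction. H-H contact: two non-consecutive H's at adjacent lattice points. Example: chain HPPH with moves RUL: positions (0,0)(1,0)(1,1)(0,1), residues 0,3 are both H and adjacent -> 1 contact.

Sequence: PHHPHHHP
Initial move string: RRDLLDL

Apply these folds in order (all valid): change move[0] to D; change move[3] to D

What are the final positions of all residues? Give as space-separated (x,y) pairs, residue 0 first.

Answer: (0,0) (0,-1) (1,-1) (1,-2) (1,-3) (0,-3) (0,-4) (-1,-4)

Derivation:
Initial moves: RRDLLDL
Fold: move[0]->D => DRDLLDL (positions: [(0, 0), (0, -1), (1, -1), (1, -2), (0, -2), (-1, -2), (-1, -3), (-2, -3)])
Fold: move[3]->D => DRDDLDL (positions: [(0, 0), (0, -1), (1, -1), (1, -2), (1, -3), (0, -3), (0, -4), (-1, -4)])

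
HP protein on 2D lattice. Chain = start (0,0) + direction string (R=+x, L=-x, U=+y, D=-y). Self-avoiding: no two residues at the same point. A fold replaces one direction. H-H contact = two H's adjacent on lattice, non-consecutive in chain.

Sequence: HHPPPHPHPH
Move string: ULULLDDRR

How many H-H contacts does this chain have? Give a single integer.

Positions: [(0, 0), (0, 1), (-1, 1), (-1, 2), (-2, 2), (-3, 2), (-3, 1), (-3, 0), (-2, 0), (-1, 0)]
H-H contact: residue 0 @(0,0) - residue 9 @(-1, 0)

Answer: 1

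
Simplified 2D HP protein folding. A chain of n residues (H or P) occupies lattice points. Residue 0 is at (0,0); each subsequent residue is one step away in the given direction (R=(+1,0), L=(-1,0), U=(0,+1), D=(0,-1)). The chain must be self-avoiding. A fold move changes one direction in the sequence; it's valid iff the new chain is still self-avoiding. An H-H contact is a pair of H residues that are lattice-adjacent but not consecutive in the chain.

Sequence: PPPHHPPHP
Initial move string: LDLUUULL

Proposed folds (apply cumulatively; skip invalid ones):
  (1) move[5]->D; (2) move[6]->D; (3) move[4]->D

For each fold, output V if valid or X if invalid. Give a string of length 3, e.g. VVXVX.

Initial: LDLUUULL -> [(0, 0), (-1, 0), (-1, -1), (-2, -1), (-2, 0), (-2, 1), (-2, 2), (-3, 2), (-4, 2)]
Fold 1: move[5]->D => LDLUUDLL INVALID (collision), skipped
Fold 2: move[6]->D => LDLUUUDL INVALID (collision), skipped
Fold 3: move[4]->D => LDLUDULL INVALID (collision), skipped

Answer: XXX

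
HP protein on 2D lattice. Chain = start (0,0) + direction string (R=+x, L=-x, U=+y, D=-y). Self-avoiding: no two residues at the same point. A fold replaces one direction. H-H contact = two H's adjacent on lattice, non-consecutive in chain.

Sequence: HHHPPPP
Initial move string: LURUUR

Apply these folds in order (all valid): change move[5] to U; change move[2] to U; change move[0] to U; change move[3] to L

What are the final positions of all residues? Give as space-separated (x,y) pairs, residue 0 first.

Answer: (0,0) (0,1) (0,2) (0,3) (-1,3) (-1,4) (-1,5)

Derivation:
Initial moves: LURUUR
Fold: move[5]->U => LURUUU (positions: [(0, 0), (-1, 0), (-1, 1), (0, 1), (0, 2), (0, 3), (0, 4)])
Fold: move[2]->U => LUUUUU (positions: [(0, 0), (-1, 0), (-1, 1), (-1, 2), (-1, 3), (-1, 4), (-1, 5)])
Fold: move[0]->U => UUUUUU (positions: [(0, 0), (0, 1), (0, 2), (0, 3), (0, 4), (0, 5), (0, 6)])
Fold: move[3]->L => UUULUU (positions: [(0, 0), (0, 1), (0, 2), (0, 3), (-1, 3), (-1, 4), (-1, 5)])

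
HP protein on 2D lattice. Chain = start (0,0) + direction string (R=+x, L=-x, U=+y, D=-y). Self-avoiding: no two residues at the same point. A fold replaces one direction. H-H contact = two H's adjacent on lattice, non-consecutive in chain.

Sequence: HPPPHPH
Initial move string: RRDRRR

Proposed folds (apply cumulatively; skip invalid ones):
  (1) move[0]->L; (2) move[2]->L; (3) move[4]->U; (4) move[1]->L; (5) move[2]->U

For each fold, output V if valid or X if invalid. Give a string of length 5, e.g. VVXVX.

Initial: RRDRRR -> [(0, 0), (1, 0), (2, 0), (2, -1), (3, -1), (4, -1), (5, -1)]
Fold 1: move[0]->L => LRDRRR INVALID (collision), skipped
Fold 2: move[2]->L => RRLRRR INVALID (collision), skipped
Fold 3: move[4]->U => RRDRUR VALID
Fold 4: move[1]->L => RLDRUR INVALID (collision), skipped
Fold 5: move[2]->U => RRURUR VALID

Answer: XXVXV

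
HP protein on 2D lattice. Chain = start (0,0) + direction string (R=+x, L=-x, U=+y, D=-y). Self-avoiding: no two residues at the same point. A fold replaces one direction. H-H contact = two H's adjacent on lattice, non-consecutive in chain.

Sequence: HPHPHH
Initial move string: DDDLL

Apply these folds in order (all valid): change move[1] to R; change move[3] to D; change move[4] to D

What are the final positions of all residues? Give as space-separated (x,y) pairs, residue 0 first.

Answer: (0,0) (0,-1) (1,-1) (1,-2) (1,-3) (1,-4)

Derivation:
Initial moves: DDDLL
Fold: move[1]->R => DRDLL (positions: [(0, 0), (0, -1), (1, -1), (1, -2), (0, -2), (-1, -2)])
Fold: move[3]->D => DRDDL (positions: [(0, 0), (0, -1), (1, -1), (1, -2), (1, -3), (0, -3)])
Fold: move[4]->D => DRDDD (positions: [(0, 0), (0, -1), (1, -1), (1, -2), (1, -3), (1, -4)])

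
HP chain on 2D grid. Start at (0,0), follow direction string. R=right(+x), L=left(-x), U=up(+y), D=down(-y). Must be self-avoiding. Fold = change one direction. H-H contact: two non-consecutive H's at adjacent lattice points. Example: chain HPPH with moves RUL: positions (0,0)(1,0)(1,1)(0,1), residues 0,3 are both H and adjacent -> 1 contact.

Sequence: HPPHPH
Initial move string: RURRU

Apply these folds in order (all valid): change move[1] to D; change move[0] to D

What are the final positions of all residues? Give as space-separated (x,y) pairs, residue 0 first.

Initial moves: RURRU
Fold: move[1]->D => RDRRU (positions: [(0, 0), (1, 0), (1, -1), (2, -1), (3, -1), (3, 0)])
Fold: move[0]->D => DDRRU (positions: [(0, 0), (0, -1), (0, -2), (1, -2), (2, -2), (2, -1)])

Answer: (0,0) (0,-1) (0,-2) (1,-2) (2,-2) (2,-1)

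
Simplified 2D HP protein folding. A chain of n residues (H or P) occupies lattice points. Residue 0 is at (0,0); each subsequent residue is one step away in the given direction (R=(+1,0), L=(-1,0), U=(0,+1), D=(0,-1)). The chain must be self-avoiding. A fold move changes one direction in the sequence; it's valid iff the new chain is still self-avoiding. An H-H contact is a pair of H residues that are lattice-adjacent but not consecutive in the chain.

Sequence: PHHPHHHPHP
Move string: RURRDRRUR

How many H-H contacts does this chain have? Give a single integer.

Positions: [(0, 0), (1, 0), (1, 1), (2, 1), (3, 1), (3, 0), (4, 0), (5, 0), (5, 1), (6, 1)]
No H-H contacts found.

Answer: 0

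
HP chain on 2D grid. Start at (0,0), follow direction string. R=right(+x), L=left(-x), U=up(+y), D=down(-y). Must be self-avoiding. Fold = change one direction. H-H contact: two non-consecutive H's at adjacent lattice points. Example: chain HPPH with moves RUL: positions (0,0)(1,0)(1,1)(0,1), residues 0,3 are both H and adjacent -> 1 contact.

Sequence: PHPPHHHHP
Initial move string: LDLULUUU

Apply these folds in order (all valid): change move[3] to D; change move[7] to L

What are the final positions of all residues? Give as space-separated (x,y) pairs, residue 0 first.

Initial moves: LDLULUUU
Fold: move[3]->D => LDLDLUUU (positions: [(0, 0), (-1, 0), (-1, -1), (-2, -1), (-2, -2), (-3, -2), (-3, -1), (-3, 0), (-3, 1)])
Fold: move[7]->L => LDLDLUUL (positions: [(0, 0), (-1, 0), (-1, -1), (-2, -1), (-2, -2), (-3, -2), (-3, -1), (-3, 0), (-4, 0)])

Answer: (0,0) (-1,0) (-1,-1) (-2,-1) (-2,-2) (-3,-2) (-3,-1) (-3,0) (-4,0)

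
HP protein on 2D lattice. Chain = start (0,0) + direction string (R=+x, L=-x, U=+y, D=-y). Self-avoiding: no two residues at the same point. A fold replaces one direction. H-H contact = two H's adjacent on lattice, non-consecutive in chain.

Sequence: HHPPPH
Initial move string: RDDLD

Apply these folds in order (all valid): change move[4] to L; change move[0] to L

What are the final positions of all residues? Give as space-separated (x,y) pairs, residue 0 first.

Answer: (0,0) (-1,0) (-1,-1) (-1,-2) (-2,-2) (-3,-2)

Derivation:
Initial moves: RDDLD
Fold: move[4]->L => RDDLL (positions: [(0, 0), (1, 0), (1, -1), (1, -2), (0, -2), (-1, -2)])
Fold: move[0]->L => LDDLL (positions: [(0, 0), (-1, 0), (-1, -1), (-1, -2), (-2, -2), (-3, -2)])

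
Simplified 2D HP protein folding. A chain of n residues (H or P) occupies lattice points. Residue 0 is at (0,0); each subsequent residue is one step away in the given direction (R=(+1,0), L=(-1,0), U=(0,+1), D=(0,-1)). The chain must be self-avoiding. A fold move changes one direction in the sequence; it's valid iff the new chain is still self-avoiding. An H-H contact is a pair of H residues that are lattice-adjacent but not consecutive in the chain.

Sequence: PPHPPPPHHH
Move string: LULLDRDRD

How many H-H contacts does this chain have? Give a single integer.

Positions: [(0, 0), (-1, 0), (-1, 1), (-2, 1), (-3, 1), (-3, 0), (-2, 0), (-2, -1), (-1, -1), (-1, -2)]
No H-H contacts found.

Answer: 0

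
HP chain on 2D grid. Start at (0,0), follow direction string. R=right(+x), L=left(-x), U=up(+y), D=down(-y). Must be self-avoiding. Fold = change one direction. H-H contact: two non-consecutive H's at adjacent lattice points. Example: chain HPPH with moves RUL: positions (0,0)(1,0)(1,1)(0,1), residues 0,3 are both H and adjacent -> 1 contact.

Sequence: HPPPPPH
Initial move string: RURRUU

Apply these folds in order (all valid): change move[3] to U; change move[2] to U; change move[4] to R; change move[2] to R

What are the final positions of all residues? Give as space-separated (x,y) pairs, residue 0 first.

Answer: (0,0) (1,0) (1,1) (2,1) (2,2) (3,2) (3,3)

Derivation:
Initial moves: RURRUU
Fold: move[3]->U => RURUUU (positions: [(0, 0), (1, 0), (1, 1), (2, 1), (2, 2), (2, 3), (2, 4)])
Fold: move[2]->U => RUUUUU (positions: [(0, 0), (1, 0), (1, 1), (1, 2), (1, 3), (1, 4), (1, 5)])
Fold: move[4]->R => RUUURU (positions: [(0, 0), (1, 0), (1, 1), (1, 2), (1, 3), (2, 3), (2, 4)])
Fold: move[2]->R => RURURU (positions: [(0, 0), (1, 0), (1, 1), (2, 1), (2, 2), (3, 2), (3, 3)])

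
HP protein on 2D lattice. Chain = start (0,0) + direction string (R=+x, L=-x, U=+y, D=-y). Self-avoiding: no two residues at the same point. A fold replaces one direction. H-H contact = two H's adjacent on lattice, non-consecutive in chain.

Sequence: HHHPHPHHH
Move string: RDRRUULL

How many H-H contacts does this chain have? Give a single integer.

Positions: [(0, 0), (1, 0), (1, -1), (2, -1), (3, -1), (3, 0), (3, 1), (2, 1), (1, 1)]
H-H contact: residue 1 @(1,0) - residue 8 @(1, 1)

Answer: 1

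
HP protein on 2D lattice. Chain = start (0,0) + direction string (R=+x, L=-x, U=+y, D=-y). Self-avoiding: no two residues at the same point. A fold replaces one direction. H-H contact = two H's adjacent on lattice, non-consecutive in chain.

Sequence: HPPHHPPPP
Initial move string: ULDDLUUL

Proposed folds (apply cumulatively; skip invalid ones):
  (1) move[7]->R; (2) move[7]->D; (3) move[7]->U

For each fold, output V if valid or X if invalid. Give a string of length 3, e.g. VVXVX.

Initial: ULDDLUUL -> [(0, 0), (0, 1), (-1, 1), (-1, 0), (-1, -1), (-2, -1), (-2, 0), (-2, 1), (-3, 1)]
Fold 1: move[7]->R => ULDDLUUR INVALID (collision), skipped
Fold 2: move[7]->D => ULDDLUUD INVALID (collision), skipped
Fold 3: move[7]->U => ULDDLUUU VALID

Answer: XXV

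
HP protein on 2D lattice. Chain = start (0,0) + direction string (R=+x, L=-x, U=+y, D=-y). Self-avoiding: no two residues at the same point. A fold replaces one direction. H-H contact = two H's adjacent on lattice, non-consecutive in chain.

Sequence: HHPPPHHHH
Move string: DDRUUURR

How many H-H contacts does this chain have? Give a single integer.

Positions: [(0, 0), (0, -1), (0, -2), (1, -2), (1, -1), (1, 0), (1, 1), (2, 1), (3, 1)]
H-H contact: residue 0 @(0,0) - residue 5 @(1, 0)

Answer: 1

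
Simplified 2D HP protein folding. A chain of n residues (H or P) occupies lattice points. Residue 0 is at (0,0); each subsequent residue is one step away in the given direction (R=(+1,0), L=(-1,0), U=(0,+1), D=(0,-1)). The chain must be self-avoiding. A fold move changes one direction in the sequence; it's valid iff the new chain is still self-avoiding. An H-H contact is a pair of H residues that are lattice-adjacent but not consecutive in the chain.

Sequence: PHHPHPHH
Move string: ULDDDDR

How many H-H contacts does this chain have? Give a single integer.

Answer: 0

Derivation:
Positions: [(0, 0), (0, 1), (-1, 1), (-1, 0), (-1, -1), (-1, -2), (-1, -3), (0, -3)]
No H-H contacts found.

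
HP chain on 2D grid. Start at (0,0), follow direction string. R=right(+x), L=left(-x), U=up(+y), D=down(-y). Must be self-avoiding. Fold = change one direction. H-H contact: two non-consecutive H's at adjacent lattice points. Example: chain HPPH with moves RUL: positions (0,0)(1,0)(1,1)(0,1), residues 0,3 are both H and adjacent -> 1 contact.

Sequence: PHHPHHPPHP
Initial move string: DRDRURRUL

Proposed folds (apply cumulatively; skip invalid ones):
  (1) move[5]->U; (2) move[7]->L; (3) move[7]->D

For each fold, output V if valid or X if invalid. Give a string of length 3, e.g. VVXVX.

Initial: DRDRURRUL -> [(0, 0), (0, -1), (1, -1), (1, -2), (2, -2), (2, -1), (3, -1), (4, -1), (4, 0), (3, 0)]
Fold 1: move[5]->U => DRDRUURUL VALID
Fold 2: move[7]->L => DRDRUURLL INVALID (collision), skipped
Fold 3: move[7]->D => DRDRUURDL INVALID (collision), skipped

Answer: VXX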